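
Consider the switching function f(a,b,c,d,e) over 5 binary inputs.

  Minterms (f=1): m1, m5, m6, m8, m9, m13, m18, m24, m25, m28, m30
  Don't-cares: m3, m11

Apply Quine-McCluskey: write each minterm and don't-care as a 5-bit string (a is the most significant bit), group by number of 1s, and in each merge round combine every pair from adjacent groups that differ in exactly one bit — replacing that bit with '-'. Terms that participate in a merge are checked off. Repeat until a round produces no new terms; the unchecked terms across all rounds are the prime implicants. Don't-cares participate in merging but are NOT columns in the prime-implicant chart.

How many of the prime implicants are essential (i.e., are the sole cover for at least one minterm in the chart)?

Round 0: 00001✓ 00011✓ 00101✓ 00110 01000✓ 01001✓ 01011✓ 01101✓ 10010 11000✓ 11001✓ 11100✓ 11110✓
Round 1: -1000✓ -1001✓ 0-001✓ 0-011✓ 0-101✓ 00-01✓ 000-1✓ 01-01✓ 010-1✓ 0100-✓ 11-00 1100-✓ 111-0
Round 2: -100- 0--01 0-0-1
PIs = {-100-, 0--01, 0-0-1, 00110, 10010, 11-00, 111-0}
Coverage chart:
  m1: 0--01,0-0-1
  m5: 0--01 ←essential
  m6: 00110 ←essential
  m8: -100- ←essential
  m9: -100-,0--01,0-0-1
  m13: 0--01 ←essential
  m18: 10010 ←essential
  m24: -100-,11-00
  m25: -100- ←essential
  m28: 11-00,111-0
  m30: 111-0 ←essential
Essential: -100-, 0--01, 00110, 10010, 111-0

5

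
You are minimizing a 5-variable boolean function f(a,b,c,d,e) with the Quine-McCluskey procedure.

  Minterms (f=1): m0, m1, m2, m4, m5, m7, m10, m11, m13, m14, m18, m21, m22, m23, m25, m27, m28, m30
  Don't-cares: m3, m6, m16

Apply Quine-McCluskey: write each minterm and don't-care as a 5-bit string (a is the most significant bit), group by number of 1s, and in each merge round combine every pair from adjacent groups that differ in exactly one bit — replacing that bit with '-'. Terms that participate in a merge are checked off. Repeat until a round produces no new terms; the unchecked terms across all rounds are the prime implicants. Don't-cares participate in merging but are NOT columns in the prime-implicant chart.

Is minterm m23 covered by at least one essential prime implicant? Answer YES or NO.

size-2^0 implicants → 00000(✓)  00001(✓)  00010(✓)  00011(✓)  00100(✓)  00101(✓)  00110(✓)  00111(✓)  01010(✓)  01011(✓)  01101(✓)  01110(✓)  10000(✓)  10010(✓)  10101(✓)  10110(✓)  10111(✓)  11001(✓)  11011(✓)  11100(✓)  11110(✓)
size-2^1 implicants → -0000(✓)  -0010(✓)  -0101(✓)  -0110(✓)  -0111(✓)  -1011  -1110(✓)  0-010(✓)  0-011(✓)  0-101  0-110(✓)  00-00(✓)  00-01(✓)  00-10(✓)  00-11(✓)  000-0(✓)  000-1(✓)  0000-(✓)  0001-(✓)  001-0(✓)  001-1(✓)  0010-(✓)  0011-(✓)  01-10(✓)  0101-(✓)  1-110(✓)  10-10(✓)  100-0(✓)  101-1(✓)  1011-(✓)  110-1  111-0
size-2^2 implicants → --110  -0-10  -00-0  -01-1  -011-  0--10  0-01-  00--0(✓)  00--1(✓)  00-0-(✓)  00-1-(✓)  000--(✓)  001--(✓)
size-2^3 implicants → 00---
Unchecked terms (primes): --110, -0-10, -00-0, -01-1, -011-, -1011, 0--10, 0-01-, 0-101, 00---, 110-1, 111-0
Minterm coverage:
  m0 ⊆ -00-0,00---
  m1 ⊆ 00--- [E]
  m2 ⊆ -0-10,-00-0,0--10,0-01-,00---
  m4 ⊆ 00--- [E]
  m5 ⊆ -01-1,0-101,00---
  m7 ⊆ -01-1,-011-,00---
  m10 ⊆ 0--10,0-01-
  m11 ⊆ -1011,0-01-
  m13 ⊆ 0-101 [E]
  m14 ⊆ --110,0--10
  m18 ⊆ -0-10,-00-0
  m21 ⊆ -01-1 [E]
  m22 ⊆ --110,-0-10,-011-
  m23 ⊆ -01-1,-011-
  m25 ⊆ 110-1 [E]
  m27 ⊆ -1011,110-1
  m28 ⊆ 111-0 [E]
  m30 ⊆ --110,111-0
E = {-01-1, 0-101, 00---, 110-1, 111-0}

YES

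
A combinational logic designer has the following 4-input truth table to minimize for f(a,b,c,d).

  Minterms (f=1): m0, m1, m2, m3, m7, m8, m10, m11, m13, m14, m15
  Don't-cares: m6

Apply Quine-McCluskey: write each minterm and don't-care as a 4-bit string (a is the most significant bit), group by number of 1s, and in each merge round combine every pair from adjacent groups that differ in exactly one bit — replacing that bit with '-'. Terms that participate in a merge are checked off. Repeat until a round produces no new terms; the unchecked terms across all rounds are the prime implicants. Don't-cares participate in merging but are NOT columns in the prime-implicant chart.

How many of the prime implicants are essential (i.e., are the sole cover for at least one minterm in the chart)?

4

Round 0: 0000✓ 0001✓ 0010✓ 0011✓ 0110✓ 0111✓ 1000✓ 1010✓ 1011✓ 1101✓ 1110✓ 1111✓
Round 1: -000✓ -010✓ -011✓ -110✓ -111✓ 0-10✓ 0-11✓ 00-0✓ 00-1✓ 000-✓ 001-✓ 011-✓ 1-10✓ 1-11✓ 10-0✓ 101-✓ 11-1 111-✓
Round 2: --10✓ --11✓ -0-0 -01-✓ -11-✓ 0-1-✓ 00-- 1-1-✓
Round 3: --1-
PIs = {--1-, -0-0, 00--, 11-1}
Coverage chart:
  m0: -0-0,00--
  m1: 00-- ←essential
  m2: --1-,-0-0,00--
  m3: --1-,00--
  m7: --1- ←essential
  m8: -0-0 ←essential
  m10: --1-,-0-0
  m11: --1- ←essential
  m13: 11-1 ←essential
  m14: --1- ←essential
  m15: --1-,11-1
Essential: --1-, -0-0, 00--, 11-1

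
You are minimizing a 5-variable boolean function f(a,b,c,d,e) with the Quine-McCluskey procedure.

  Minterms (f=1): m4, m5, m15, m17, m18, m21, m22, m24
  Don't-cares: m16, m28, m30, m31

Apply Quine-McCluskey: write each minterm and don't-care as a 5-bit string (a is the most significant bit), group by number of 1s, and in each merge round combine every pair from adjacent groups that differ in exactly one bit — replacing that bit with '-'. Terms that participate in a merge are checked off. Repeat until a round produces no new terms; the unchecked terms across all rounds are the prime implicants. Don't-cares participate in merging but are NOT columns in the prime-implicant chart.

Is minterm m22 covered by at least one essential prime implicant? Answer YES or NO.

NO

size-2^0 implicants → 00100(✓)  00101(✓)  01111(✓)  10000(✓)  10001(✓)  10010(✓)  10101(✓)  10110(✓)  11000(✓)  11100(✓)  11110(✓)  11111(✓)
size-2^1 implicants → -0101  -1111  0010-  1-000  1-110  10-01  10-10  100-0  1000-  11-00  111-0  1111-
Unchecked terms (primes): -0101, -1111, 0010-, 1-000, 1-110, 10-01, 10-10, 100-0, 1000-, 11-00, 111-0, 1111-
Minterm coverage:
  m4 ⊆ 0010- [E]
  m5 ⊆ -0101,0010-
  m15 ⊆ -1111 [E]
  m17 ⊆ 10-01,1000-
  m18 ⊆ 10-10,100-0
  m21 ⊆ -0101,10-01
  m22 ⊆ 1-110,10-10
  m24 ⊆ 1-000,11-00
E = {-1111, 0010-}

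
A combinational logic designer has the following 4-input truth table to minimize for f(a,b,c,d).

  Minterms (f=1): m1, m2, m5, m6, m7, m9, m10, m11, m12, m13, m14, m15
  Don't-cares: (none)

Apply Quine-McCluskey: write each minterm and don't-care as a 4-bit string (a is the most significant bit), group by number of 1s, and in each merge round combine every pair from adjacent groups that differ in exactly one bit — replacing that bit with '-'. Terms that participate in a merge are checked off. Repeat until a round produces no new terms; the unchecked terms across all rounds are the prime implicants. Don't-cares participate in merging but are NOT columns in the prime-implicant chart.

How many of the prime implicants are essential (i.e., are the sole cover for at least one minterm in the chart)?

3

size-2^0 implicants → 0001(✓)  0010(✓)  0101(✓)  0110(✓)  0111(✓)  1001(✓)  1010(✓)  1011(✓)  1100(✓)  1101(✓)  1110(✓)  1111(✓)
size-2^1 implicants → -001(✓)  -010(✓)  -101(✓)  -110(✓)  -111(✓)  0-01(✓)  0-10(✓)  01-1(✓)  011-(✓)  1-01(✓)  1-10(✓)  1-11(✓)  10-1(✓)  101-(✓)  11-0(✓)  11-1(✓)  110-(✓)  111-(✓)
size-2^2 implicants → --01  --10  -1-1  -11-  1--1  1-1-  11--
Unchecked terms (primes): --01, --10, -1-1, -11-, 1--1, 1-1-, 11--
Minterm coverage:
  m1 ⊆ --01 [E]
  m2 ⊆ --10 [E]
  m5 ⊆ --01,-1-1
  m6 ⊆ --10,-11-
  m7 ⊆ -1-1,-11-
  m9 ⊆ --01,1--1
  m10 ⊆ --10,1-1-
  m11 ⊆ 1--1,1-1-
  m12 ⊆ 11-- [E]
  m13 ⊆ --01,-1-1,1--1,11--
  m14 ⊆ --10,-11-,1-1-,11--
  m15 ⊆ -1-1,-11-,1--1,1-1-,11--
E = {--01, --10, 11--}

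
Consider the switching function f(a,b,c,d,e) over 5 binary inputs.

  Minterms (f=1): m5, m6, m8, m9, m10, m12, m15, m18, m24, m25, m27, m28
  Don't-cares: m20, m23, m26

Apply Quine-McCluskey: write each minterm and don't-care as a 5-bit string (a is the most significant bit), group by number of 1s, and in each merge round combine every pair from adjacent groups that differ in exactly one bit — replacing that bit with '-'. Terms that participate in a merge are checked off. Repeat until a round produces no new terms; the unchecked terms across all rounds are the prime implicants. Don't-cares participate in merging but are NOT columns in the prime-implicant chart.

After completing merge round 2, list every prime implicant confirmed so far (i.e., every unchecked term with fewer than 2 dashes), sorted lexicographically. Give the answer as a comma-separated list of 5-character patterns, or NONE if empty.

00101, 00110, 01111, 1-010, 1-100, 10111

Round 0: 00101 00110 01000✓ 01001✓ 01010✓ 01100✓ 01111 10010✓ 10100✓ 10111 11000✓ 11001✓ 11010✓ 11011✓ 11100✓
Round 1: -1000✓ -1001✓ -1010✓ -1100✓ 01-00✓ 010-0✓ 0100-✓ 1-010 1-100 11-00✓ 110-0✓ 110-1✓ 1100-✓ 1101-✓
Round 2: -1-00 -10-0 -100- 110--
PIs = {-1-00, -10-0, -100-, 00101, 00110, 01111, 1-010, 1-100, 10111, 110--}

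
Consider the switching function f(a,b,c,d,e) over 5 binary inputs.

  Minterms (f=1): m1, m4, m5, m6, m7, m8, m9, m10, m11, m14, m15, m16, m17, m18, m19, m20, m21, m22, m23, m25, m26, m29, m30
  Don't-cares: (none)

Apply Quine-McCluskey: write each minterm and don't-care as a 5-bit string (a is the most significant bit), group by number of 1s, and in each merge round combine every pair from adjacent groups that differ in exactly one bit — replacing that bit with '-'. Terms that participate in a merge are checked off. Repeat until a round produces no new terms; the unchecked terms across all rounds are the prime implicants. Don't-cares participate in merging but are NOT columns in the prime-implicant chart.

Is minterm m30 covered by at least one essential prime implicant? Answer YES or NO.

NO

size-2^0 implicants → 00001(✓)  00100(✓)  00101(✓)  00110(✓)  00111(✓)  01000(✓)  01001(✓)  01010(✓)  01011(✓)  01110(✓)  01111(✓)  10000(✓)  10001(✓)  10010(✓)  10011(✓)  10100(✓)  10101(✓)  10110(✓)  10111(✓)  11001(✓)  11010(✓)  11101(✓)  11110(✓)
size-2^1 implicants → -0001(✓)  -0100(✓)  -0101(✓)  -0110(✓)  -0111(✓)  -1001(✓)  -1010(✓)  -1110(✓)  0-001(✓)  0-110(✓)  0-111(✓)  00-01(✓)  001-0(✓)  001-1(✓)  0010-(✓)  0011-(✓)  01-10(✓)  01-11(✓)  010-0(✓)  010-1(✓)  0100-(✓)  0101-(✓)  0111-(✓)  1-001(✓)  1-010(✓)  1-101(✓)  1-110(✓)  10-00(✓)  10-01(✓)  10-10(✓)  10-11(✓)  100-0(✓)  100-1(✓)  1000-(✓)  1001-(✓)  101-0(✓)  101-1(✓)  1010-(✓)  1011-(✓)  11-01(✓)  11-10(✓)
size-2^2 implicants → --001  --110  -0-01  -01-0(✓)  -01-1(✓)  -010-(✓)  -011-(✓)  -1-10  0-11-  001--(✓)  01-1-  010--  1--01  1--10  10--0(✓)  10--1(✓)  10-0-(✓)  10-1-(✓)  100--(✓)  101--(✓)
size-2^3 implicants → -01--  10---
Unchecked terms (primes): --001, --110, -0-01, -01--, -1-10, 0-11-, 01-1-, 010--, 1--01, 1--10, 10---
Minterm coverage:
  m1 ⊆ --001,-0-01
  m4 ⊆ -01-- [E]
  m5 ⊆ -0-01,-01--
  m6 ⊆ --110,-01--,0-11-
  m7 ⊆ -01--,0-11-
  m8 ⊆ 010-- [E]
  m9 ⊆ --001,010--
  m10 ⊆ -1-10,01-1-,010--
  m11 ⊆ 01-1-,010--
  m14 ⊆ --110,-1-10,0-11-,01-1-
  m15 ⊆ 0-11-,01-1-
  m16 ⊆ 10--- [E]
  m17 ⊆ --001,-0-01,1--01,10---
  m18 ⊆ 1--10,10---
  m19 ⊆ 10--- [E]
  m20 ⊆ -01--,10---
  m21 ⊆ -0-01,-01--,1--01,10---
  m22 ⊆ --110,-01--,1--10,10---
  m23 ⊆ -01--,10---
  m25 ⊆ --001,1--01
  m26 ⊆ -1-10,1--10
  m29 ⊆ 1--01 [E]
  m30 ⊆ --110,-1-10,1--10
E = {-01--, 010--, 1--01, 10---}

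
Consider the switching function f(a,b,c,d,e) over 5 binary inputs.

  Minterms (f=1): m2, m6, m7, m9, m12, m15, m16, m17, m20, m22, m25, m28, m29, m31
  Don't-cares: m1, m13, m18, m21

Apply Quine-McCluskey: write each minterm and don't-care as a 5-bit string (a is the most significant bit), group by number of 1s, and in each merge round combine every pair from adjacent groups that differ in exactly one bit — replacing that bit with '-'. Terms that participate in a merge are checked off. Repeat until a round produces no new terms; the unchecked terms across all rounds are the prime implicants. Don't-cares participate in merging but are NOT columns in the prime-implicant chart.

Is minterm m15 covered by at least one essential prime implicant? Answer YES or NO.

YES

size-2^0 implicants → 00001(✓)  00010(✓)  00110(✓)  00111(✓)  01001(✓)  01100(✓)  01101(✓)  01111(✓)  10000(✓)  10001(✓)  10010(✓)  10100(✓)  10101(✓)  10110(✓)  11001(✓)  11100(✓)  11101(✓)  11111(✓)
size-2^1 implicants → -0001(✓)  -0010(✓)  -0110(✓)  -1001(✓)  -1100(✓)  -1101(✓)  -1111(✓)  0-001(✓)  0-111  00-10(✓)  0011-  01-01(✓)  011-1(✓)  0110-(✓)  1-001(✓)  1-100(✓)  1-101(✓)  10-00(✓)  10-01(✓)  10-10(✓)  100-0(✓)  1000-(✓)  101-0(✓)  1010-(✓)  11-01(✓)  111-1(✓)  1110-(✓)
size-2^2 implicants → --001  -0-10  -1-01  -11-1  -110-  1--01  1-10-  10--0  10-0-
Unchecked terms (primes): --001, -0-10, -1-01, -11-1, -110-, 0-111, 0011-, 1--01, 1-10-, 10--0, 10-0-
Minterm coverage:
  m2 ⊆ -0-10 [E]
  m6 ⊆ -0-10,0011-
  m7 ⊆ 0-111,0011-
  m9 ⊆ --001,-1-01
  m12 ⊆ -110- [E]
  m15 ⊆ -11-1,0-111
  m16 ⊆ 10--0,10-0-
  m17 ⊆ --001,1--01,10-0-
  m20 ⊆ 1-10-,10--0,10-0-
  m22 ⊆ -0-10,10--0
  m25 ⊆ --001,-1-01,1--01
  m28 ⊆ -110-,1-10-
  m29 ⊆ -1-01,-11-1,-110-,1--01,1-10-
  m31 ⊆ -11-1 [E]
E = {-0-10, -11-1, -110-}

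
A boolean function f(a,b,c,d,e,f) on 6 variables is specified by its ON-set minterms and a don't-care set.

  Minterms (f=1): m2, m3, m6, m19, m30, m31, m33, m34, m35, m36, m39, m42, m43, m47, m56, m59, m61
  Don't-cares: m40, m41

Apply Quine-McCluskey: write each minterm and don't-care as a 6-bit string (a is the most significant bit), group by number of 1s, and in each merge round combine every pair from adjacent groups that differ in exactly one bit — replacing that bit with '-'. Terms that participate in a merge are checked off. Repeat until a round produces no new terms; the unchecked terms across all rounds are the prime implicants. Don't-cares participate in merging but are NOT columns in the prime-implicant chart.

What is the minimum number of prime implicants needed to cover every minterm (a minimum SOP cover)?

10

[col 0] 000010*, 000011*, 000110*, 010011*, 011110*, 011111*, 100001*, 100010*, 100011*, 100100, 100111*, 101000*, 101001*, 101010*, 101011*, 101111*, 111000*, 111011*, 111101
[col 1] -00010*, -00011*, 0-0011, 000-10, 00001-*, 01111-, 1-1000, 1-1011, 10-001*, 10-010*, 10-011*, 10-111*, 100-11*, 1000-1*, 10001-*, 101-11*, 1010-0*, 1010-1*, 10100-*, 10101-*
[col 2] -0001-, 10--11, 10-0-1, 10-01-, 1010--
Prime implicants: -0001-, 0-0011, 000-10, 01111-, 1-1000, 1-1011, 10--11, 10-0-1, 10-01-, 100100, 1010--, 111101
PI chart (minterm → PIs covering it):
  2 | -0001-,000-10
  3 | -0001-,0-0011
  6 | 000-10  (sole → essential)
  19 | 0-0011  (sole → essential)
  30 | 01111-  (sole → essential)
  31 | 01111-  (sole → essential)
  33 | 10-0-1  (sole → essential)
  34 | -0001-,10-01-
  35 | -0001-,10--11,10-0-1,10-01-
  36 | 100100  (sole → essential)
  39 | 10--11  (sole → essential)
  42 | 10-01-,1010--
  43 | 1-1011,10--11,10-0-1,10-01-,1010--
  47 | 10--11  (sole → essential)
  56 | 1-1000  (sole → essential)
  59 | 1-1011  (sole → essential)
  61 | 111101  (sole → essential)
Essential prime implicants: 0-0011, 000-10, 01111-, 1-1000, 1-1011, 10--11, 10-0-1, 100100, 111101
Petrick residual → 10-01-
Minimum SOP uses 10 PIs: a'c'd'ef + a'b'c'ef' + a'bcde + acd'e'f' + acd'ef + ab'ef + ab'd'f + ab'd'e + ab'c'de'f' + abcde'f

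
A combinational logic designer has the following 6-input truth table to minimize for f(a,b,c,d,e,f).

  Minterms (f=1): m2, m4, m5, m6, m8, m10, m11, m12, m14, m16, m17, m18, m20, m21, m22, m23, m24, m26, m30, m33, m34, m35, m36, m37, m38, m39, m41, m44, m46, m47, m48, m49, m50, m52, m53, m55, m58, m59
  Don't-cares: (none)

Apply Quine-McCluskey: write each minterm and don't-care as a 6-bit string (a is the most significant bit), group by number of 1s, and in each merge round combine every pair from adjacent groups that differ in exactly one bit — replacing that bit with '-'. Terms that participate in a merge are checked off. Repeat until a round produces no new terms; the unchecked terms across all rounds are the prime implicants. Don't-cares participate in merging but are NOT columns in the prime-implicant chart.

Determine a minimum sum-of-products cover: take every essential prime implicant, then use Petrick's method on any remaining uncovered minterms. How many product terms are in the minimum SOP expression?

12

[col 0] 000010*, 000100*, 000101*, 000110*, 001000*, 001010*, 001011*, 001100*, 001110*, 010000*, 010001*, 010010*, 010100*, 010101*, 010110*, 010111*, 011000*, 011010*, 011110*, 100001*, 100010*, 100011*, 100100*, 100101*, 100110*, 100111*, 101001*, 101100*, 101110*, 101111*, 110000*, 110001*, 110010*, 110100*, 110101*, 110111*, 111010*, 111011*
[col 1] -00010*, -00100*, -00101*, -00110*, -01100*, -01110*, -10000*, -10001*, -10010*, -10100*, -10101*, -10111*, -11010*, 0-0010*, 0-0100*, 0-0101*, 0-0110*, 0-1000*, 0-1010*, 0-1110*, 00-010*, 00-100*, 00-110*, 000-10*, 0001-0*, 00010-*, 001-00*, 001-10*, 0010-0*, 00101-, 0011-0*, 01-000*, 01-010*, 01-110*, 010-00*, 010-01*, 010-10*, 0100-0*, 01000-*, 0101-0*, 0101-1*, 01010-*, 01011-*, 011-10*, 0110-0*, 1-0001*, 1-0010*, 1-0100*, 1-0101*, 1-0111*, 10-001, 10-100*, 10-110*, 10-111*, 100-01*, 100-10*, 100-11*, 1000-1*, 10001-*, 1001-0*, 1001-1*, 10010-*, 10011-*, 1011-0*, 10111-*, 11-010*, 110-00*, 110-01*, 1100-0*, 11000-*, 1101-1*, 11010-*, 11101-
[col 2] --0010, --0100*, --0101*, -0-100*, -0-110*, -00-10, -001-0*, -0010-*, -011-0*, -1-010, -10-00*, -10-01*, -100-0, -1000-*, -101-1, -1010-*, 0--010*, 0--110*, 0-0-10*, 0-01-0, 0-010-*, 0-1-10*, 0-10-0, 00--10*, 00-1-0*, 001--0, 01--10*, 01-0-0, 010--0, 010-0-*, 0101--, 1-0-01, 1-01-1, 1-010-*, 10-1-0*, 10-11-, 100--1, 100-1-, 1001--, 110-0-*
[col 3] --010-, -0-1-0, -10-0-, 0---10
Prime implicants: --0010, --010-, -0-1-0, -00-10, -1-010, -10-0-, -100-0, -101-1, 0---10, 0-01-0, 0-10-0, 001--0, 00101-, 01-0-0, 010--0, 0101--, 1-0-01, 1-01-1, 10-001, 10-11-, 100--1, 100-1-, 1001--, 11101-
PI chart (minterm → PIs covering it):
  2 | --0010,-00-10,0---10
  4 | --010-,-0-1-0,0-01-0
  5 | --010-  (sole → essential)
  6 | -0-1-0,-00-10,0---10,0-01-0
  8 | 0-10-0,001--0
  10 | 0---10,0-10-0,001--0,00101-
  11 | 00101-  (sole → essential)
  12 | -0-1-0,001--0
  14 | -0-1-0,0---10,001--0
  16 | -10-0-,-100-0,01-0-0,010--0
  17 | -10-0-  (sole → essential)
  18 | --0010,-1-010,-100-0,0---10,01-0-0,010--0
  20 | --010-,-10-0-,0-01-0,010--0,0101--
  21 | --010-,-10-0-,-101-1,0101--
  22 | 0---10,0-01-0,010--0,0101--
  23 | -101-1,0101--
  24 | 0-10-0,01-0-0
  26 | -1-010,0---10,0-10-0,01-0-0
  30 | 0---10  (sole → essential)
  33 | 1-0-01,10-001,100--1
  34 | --0010,-00-10,100-1-
  35 | 100--1,100-1-
  36 | --010-,-0-1-0,1001--
  37 | --010-,1-0-01,1-01-1,100--1,1001--
  38 | -0-1-0,-00-10,10-11-,100-1-,1001--
  39 | 1-01-1,10-11-,100--1,100-1-,1001--
  41 | 10-001  (sole → essential)
  44 | -0-1-0  (sole → essential)
  46 | -0-1-0,10-11-
  47 | 10-11-  (sole → essential)
  48 | -10-0-,-100-0
  49 | -10-0-,1-0-01
  50 | --0010,-1-010,-100-0
  52 | --010-,-10-0-
  53 | --010-,-10-0-,-101-1,1-0-01,1-01-1
  55 | -101-1,1-01-1
  58 | -1-010,11101-
  59 | 11101-  (sole → essential)
Essential prime implicants: --010-, -0-1-0, -10-0-, 0---10, 00101-, 10-001, 10-11-, 11101-
Petrick residual → --0010, -101-1, 0-10-0, 100--1
Minimum SOP uses 12 PIs: c'd'ef' + c'de' + b'df' + bc'e' + bc'df + a'ef' + a'cd'f' + a'b'cd'e + ab'd'e'f + ab'de + ab'c'f + abcd'e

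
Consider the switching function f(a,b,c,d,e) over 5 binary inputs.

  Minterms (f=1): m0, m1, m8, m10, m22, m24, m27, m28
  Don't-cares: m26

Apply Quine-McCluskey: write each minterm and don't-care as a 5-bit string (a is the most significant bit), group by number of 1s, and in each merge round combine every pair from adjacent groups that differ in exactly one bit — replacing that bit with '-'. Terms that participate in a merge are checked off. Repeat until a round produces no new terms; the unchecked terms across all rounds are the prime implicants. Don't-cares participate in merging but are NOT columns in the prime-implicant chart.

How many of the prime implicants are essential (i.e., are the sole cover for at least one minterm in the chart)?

[col 0] 00000*, 00001*, 01000*, 01010*, 10110, 11000*, 11010*, 11011*, 11100*
[col 1] -1000*, -1010*, 0-000, 0000-, 010-0*, 11-00, 110-0*, 1101-
[col 2] -10-0
Prime implicants: -10-0, 0-000, 0000-, 10110, 11-00, 1101-
PI chart (minterm → PIs covering it):
  0 | 0-000,0000-
  1 | 0000-  (sole → essential)
  8 | -10-0,0-000
  10 | -10-0  (sole → essential)
  22 | 10110  (sole → essential)
  24 | -10-0,11-00
  27 | 1101-  (sole → essential)
  28 | 11-00  (sole → essential)
Essential prime implicants: -10-0, 0000-, 10110, 11-00, 1101-

5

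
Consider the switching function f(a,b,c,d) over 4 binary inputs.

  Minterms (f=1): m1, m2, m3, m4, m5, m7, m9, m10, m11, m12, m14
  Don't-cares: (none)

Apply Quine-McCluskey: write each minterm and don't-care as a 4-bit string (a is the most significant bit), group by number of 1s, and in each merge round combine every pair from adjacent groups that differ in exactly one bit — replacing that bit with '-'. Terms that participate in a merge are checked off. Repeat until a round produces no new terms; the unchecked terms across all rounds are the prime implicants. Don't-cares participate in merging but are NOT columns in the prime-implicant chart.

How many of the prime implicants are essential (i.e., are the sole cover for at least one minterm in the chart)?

3

Round 0: 0001✓ 0010✓ 0011✓ 0100✓ 0101✓ 0111✓ 1001✓ 1010✓ 1011✓ 1100✓ 1110✓
Round 1: -001✓ -010✓ -011✓ -100 0-01✓ 0-11✓ 00-1✓ 001-✓ 01-1✓ 010- 1-10 10-1✓ 101-✓ 11-0
Round 2: -0-1 -01- 0--1
PIs = {-0-1, -01-, -100, 0--1, 010-, 1-10, 11-0}
Coverage chart:
  m1: -0-1,0--1
  m2: -01- ←essential
  m3: -0-1,-01-,0--1
  m4: -100,010-
  m5: 0--1,010-
  m7: 0--1 ←essential
  m9: -0-1 ←essential
  m10: -01-,1-10
  m11: -0-1,-01-
  m12: -100,11-0
  m14: 1-10,11-0
Essential: -0-1, -01-, 0--1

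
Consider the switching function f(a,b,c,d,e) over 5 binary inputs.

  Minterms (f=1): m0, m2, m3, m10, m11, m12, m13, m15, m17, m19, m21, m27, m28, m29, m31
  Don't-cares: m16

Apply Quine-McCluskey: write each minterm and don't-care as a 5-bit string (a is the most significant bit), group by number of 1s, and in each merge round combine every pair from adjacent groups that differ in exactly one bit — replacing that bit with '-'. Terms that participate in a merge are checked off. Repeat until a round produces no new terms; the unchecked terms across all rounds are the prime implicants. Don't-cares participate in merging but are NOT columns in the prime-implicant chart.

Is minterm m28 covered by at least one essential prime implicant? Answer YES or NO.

Round 0: 00000✓ 00010✓ 00011✓ 01010✓ 01011✓ 01100✓ 01101✓ 01111✓ 10000✓ 10001✓ 10011✓ 10101✓ 11011✓ 11100✓ 11101✓ 11111✓
Round 1: -0000 -0011✓ -1011✓ -1100✓ -1101✓ -1111✓ 0-010✓ 0-011✓ 000-0 0001-✓ 01-11✓ 0101-✓ 011-1✓ 0110-✓ 1-011✓ 1-101 10-01 100-1 1000- 11-11✓ 111-1✓ 1110-✓
Round 2: --011 -1-11 -11-1 -110- 0-01-
PIs = {--011, -0000, -1-11, -11-1, -110-, 0-01-, 000-0, 1-101, 10-01, 100-1, 1000-}
Coverage chart:
  m0: -0000,000-0
  m2: 0-01-,000-0
  m3: --011,0-01-
  m10: 0-01- ←essential
  m11: --011,-1-11,0-01-
  m12: -110- ←essential
  m13: -11-1,-110-
  m15: -1-11,-11-1
  m17: 10-01,100-1,1000-
  m19: --011,100-1
  m21: 1-101,10-01
  m27: --011,-1-11
  m28: -110- ←essential
  m29: -11-1,-110-,1-101
  m31: -1-11,-11-1
Essential: -110-, 0-01-

YES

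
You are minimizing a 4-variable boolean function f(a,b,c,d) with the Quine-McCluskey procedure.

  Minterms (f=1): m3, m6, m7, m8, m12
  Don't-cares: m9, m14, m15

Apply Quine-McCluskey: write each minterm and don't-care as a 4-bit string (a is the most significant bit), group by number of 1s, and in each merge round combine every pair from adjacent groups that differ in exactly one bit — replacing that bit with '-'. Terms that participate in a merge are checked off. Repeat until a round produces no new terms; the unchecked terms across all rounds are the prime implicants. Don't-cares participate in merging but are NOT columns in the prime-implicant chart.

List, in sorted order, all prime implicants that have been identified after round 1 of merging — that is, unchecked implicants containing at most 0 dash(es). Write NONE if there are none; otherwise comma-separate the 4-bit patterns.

[col 0] 0011*, 0110*, 0111*, 1000*, 1001*, 1100*, 1110*, 1111*
[col 1] -110*, -111*, 0-11, 011-*, 1-00, 100-, 11-0, 111-*
[col 2] -11-
Prime implicants: -11-, 0-11, 1-00, 100-, 11-0

NONE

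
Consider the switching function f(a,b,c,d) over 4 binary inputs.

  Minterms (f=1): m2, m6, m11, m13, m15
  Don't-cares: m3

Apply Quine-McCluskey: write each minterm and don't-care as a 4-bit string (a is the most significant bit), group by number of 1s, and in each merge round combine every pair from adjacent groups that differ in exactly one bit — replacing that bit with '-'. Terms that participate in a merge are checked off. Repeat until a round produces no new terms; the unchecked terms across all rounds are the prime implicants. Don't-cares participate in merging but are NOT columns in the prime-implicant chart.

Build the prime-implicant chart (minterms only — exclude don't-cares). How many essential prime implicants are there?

2

size-2^0 implicants → 0010(✓)  0011(✓)  0110(✓)  1011(✓)  1101(✓)  1111(✓)
size-2^1 implicants → -011  0-10  001-  1-11  11-1
Unchecked terms (primes): -011, 0-10, 001-, 1-11, 11-1
Minterm coverage:
  m2 ⊆ 0-10,001-
  m6 ⊆ 0-10 [E]
  m11 ⊆ -011,1-11
  m13 ⊆ 11-1 [E]
  m15 ⊆ 1-11,11-1
E = {0-10, 11-1}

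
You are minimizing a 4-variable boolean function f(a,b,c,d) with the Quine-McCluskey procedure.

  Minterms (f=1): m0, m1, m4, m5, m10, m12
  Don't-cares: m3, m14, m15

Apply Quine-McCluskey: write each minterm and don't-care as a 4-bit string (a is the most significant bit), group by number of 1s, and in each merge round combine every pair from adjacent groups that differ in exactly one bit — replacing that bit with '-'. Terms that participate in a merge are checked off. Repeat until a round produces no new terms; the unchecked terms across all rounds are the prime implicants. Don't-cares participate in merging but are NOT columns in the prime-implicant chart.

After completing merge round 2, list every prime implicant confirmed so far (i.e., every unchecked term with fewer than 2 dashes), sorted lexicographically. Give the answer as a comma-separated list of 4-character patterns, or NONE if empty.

[col 0] 0000*, 0001*, 0011*, 0100*, 0101*, 1010*, 1100*, 1110*, 1111*
[col 1] -100, 0-00*, 0-01*, 00-1, 000-*, 010-*, 1-10, 11-0, 111-
[col 2] 0-0-
Prime implicants: -100, 0-0-, 00-1, 1-10, 11-0, 111-

-100, 00-1, 1-10, 11-0, 111-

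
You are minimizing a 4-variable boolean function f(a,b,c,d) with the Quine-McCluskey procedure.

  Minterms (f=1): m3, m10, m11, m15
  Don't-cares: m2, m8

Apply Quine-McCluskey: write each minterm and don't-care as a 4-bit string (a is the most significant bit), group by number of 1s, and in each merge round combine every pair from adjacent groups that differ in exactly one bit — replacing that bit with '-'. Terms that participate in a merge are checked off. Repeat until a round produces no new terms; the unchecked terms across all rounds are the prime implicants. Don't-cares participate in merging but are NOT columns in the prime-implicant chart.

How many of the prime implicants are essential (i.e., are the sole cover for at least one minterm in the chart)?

[col 0] 0010*, 0011*, 1000*, 1010*, 1011*, 1111*
[col 1] -010*, -011*, 001-*, 1-11, 10-0, 101-*
[col 2] -01-
Prime implicants: -01-, 1-11, 10-0
PI chart (minterm → PIs covering it):
  3 | -01-  (sole → essential)
  10 | -01-,10-0
  11 | -01-,1-11
  15 | 1-11  (sole → essential)
Essential prime implicants: -01-, 1-11

2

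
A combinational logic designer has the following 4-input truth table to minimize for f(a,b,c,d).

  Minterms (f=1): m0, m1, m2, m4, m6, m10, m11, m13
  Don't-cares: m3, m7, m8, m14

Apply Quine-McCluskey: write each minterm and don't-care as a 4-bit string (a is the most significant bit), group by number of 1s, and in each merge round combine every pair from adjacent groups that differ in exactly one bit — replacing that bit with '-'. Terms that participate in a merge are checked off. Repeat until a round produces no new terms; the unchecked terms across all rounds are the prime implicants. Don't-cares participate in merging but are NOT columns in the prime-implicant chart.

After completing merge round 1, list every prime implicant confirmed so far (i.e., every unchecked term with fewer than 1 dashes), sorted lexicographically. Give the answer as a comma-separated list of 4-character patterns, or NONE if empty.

[col 0] 0000*, 0001*, 0010*, 0011*, 0100*, 0110*, 0111*, 1000*, 1010*, 1011*, 1101, 1110*
[col 1] -000*, -010*, -011*, -110*, 0-00*, 0-10*, 0-11*, 00-0*, 00-1*, 000-*, 001-*, 01-0*, 011-*, 1-10*, 10-0*, 101-*
[col 2] --10, -0-0, -01-, 0--0, 0-1-, 00--
Prime implicants: --10, -0-0, -01-, 0--0, 0-1-, 00--, 1101

1101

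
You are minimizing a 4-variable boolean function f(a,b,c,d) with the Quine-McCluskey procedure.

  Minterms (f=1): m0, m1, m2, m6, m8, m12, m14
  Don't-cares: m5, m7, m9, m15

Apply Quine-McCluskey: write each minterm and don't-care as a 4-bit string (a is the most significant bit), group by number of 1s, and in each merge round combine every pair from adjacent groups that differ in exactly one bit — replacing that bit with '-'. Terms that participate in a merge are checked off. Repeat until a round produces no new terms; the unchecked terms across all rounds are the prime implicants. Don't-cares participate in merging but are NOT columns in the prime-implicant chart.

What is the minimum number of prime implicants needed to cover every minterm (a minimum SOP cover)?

size-2^0 implicants → 0000(✓)  0001(✓)  0010(✓)  0101(✓)  0110(✓)  0111(✓)  1000(✓)  1001(✓)  1100(✓)  1110(✓)  1111(✓)
size-2^1 implicants → -000(✓)  -001(✓)  -110(✓)  -111(✓)  0-01  0-10  00-0  000-(✓)  01-1  011-(✓)  1-00  100-(✓)  11-0  111-(✓)
size-2^2 implicants → -00-  -11-
Unchecked terms (primes): -00-, -11-, 0-01, 0-10, 00-0, 01-1, 1-00, 11-0
Minterm coverage:
  m0 ⊆ -00-,00-0
  m1 ⊆ -00-,0-01
  m2 ⊆ 0-10,00-0
  m6 ⊆ -11-,0-10
  m8 ⊆ -00-,1-00
  m12 ⊆ 1-00,11-0
  m14 ⊆ -11-,11-0
(no essential prime implicants)
Petrick residual → -00-, 0-10, 11-0
Cover = b'c' + a'cd' + abd'  |cover|=3

3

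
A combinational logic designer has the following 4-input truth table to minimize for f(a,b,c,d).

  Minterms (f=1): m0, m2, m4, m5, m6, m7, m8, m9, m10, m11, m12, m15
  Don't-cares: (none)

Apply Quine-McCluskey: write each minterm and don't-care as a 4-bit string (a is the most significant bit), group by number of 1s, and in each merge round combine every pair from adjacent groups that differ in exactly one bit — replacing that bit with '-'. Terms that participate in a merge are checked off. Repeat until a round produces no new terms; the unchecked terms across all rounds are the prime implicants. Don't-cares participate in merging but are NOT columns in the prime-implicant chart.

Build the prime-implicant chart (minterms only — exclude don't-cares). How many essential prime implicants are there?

3

Round 0: 0000✓ 0010✓ 0100✓ 0101✓ 0110✓ 0111✓ 1000✓ 1001✓ 1010✓ 1011✓ 1100✓ 1111✓
Round 1: -000✓ -010✓ -100✓ -111 0-00✓ 0-10✓ 00-0✓ 01-0✓ 01-1✓ 010-✓ 011-✓ 1-00✓ 1-11 10-0✓ 10-1✓ 100-✓ 101-✓
Round 2: --00 -0-0 0--0 01-- 10--
PIs = {--00, -0-0, -111, 0--0, 01--, 1-11, 10--}
Coverage chart:
  m0: --00,-0-0,0--0
  m2: -0-0,0--0
  m4: --00,0--0,01--
  m5: 01-- ←essential
  m6: 0--0,01--
  m7: -111,01--
  m8: --00,-0-0,10--
  m9: 10-- ←essential
  m10: -0-0,10--
  m11: 1-11,10--
  m12: --00 ←essential
  m15: -111,1-11
Essential: --00, 01--, 10--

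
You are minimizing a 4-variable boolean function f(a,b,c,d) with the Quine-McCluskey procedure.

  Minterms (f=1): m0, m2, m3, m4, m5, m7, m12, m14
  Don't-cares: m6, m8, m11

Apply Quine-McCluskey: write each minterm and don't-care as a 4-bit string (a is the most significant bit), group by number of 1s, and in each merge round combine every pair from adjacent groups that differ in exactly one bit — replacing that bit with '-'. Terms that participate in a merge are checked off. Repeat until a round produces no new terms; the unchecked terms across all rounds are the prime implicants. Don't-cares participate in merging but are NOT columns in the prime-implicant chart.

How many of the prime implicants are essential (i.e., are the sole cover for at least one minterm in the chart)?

2

Round 0: 0000✓ 0010✓ 0011✓ 0100✓ 0101✓ 0110✓ 0111✓ 1000✓ 1011✓ 1100✓ 1110✓
Round 1: -000✓ -011 -100✓ -110✓ 0-00✓ 0-10✓ 0-11✓ 00-0✓ 001-✓ 01-0✓ 01-1✓ 010-✓ 011-✓ 1-00✓ 11-0✓
Round 2: --00 -1-0 0--0 0-1- 01--
PIs = {--00, -011, -1-0, 0--0, 0-1-, 01--}
Coverage chart:
  m0: --00,0--0
  m2: 0--0,0-1-
  m3: -011,0-1-
  m4: --00,-1-0,0--0,01--
  m5: 01-- ←essential
  m7: 0-1-,01--
  m12: --00,-1-0
  m14: -1-0 ←essential
Essential: -1-0, 01--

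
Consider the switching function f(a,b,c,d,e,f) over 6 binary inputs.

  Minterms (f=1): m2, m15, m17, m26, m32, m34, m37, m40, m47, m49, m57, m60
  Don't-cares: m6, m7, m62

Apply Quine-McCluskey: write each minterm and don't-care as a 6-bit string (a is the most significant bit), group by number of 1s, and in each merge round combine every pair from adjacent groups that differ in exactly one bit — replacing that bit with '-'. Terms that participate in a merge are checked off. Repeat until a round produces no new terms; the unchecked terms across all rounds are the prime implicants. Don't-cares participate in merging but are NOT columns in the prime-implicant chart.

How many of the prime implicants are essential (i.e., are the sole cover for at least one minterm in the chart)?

7

Round 0: 000010✓ 000110✓ 000111✓ 001111✓ 010001✓ 011010 100000✓ 100010✓ 100101 101000✓ 101111✓ 110001✓ 111001✓ 111100✓ 111110✓
Round 1: -00010 -01111 -10001 00-111 000-10 00011- 10-000 1000-0 11-001 1111-0
PIs = {-00010, -01111, -10001, 00-111, 000-10, 00011-, 011010, 10-000, 1000-0, 100101, 11-001, 1111-0}
Coverage chart:
  m2: -00010,000-10
  m15: -01111,00-111
  m17: -10001 ←essential
  m26: 011010 ←essential
  m32: 10-000,1000-0
  m34: -00010,1000-0
  m37: 100101 ←essential
  m40: 10-000 ←essential
  m47: -01111 ←essential
  m49: -10001,11-001
  m57: 11-001 ←essential
  m60: 1111-0 ←essential
Essential: -01111, -10001, 011010, 10-000, 100101, 11-001, 1111-0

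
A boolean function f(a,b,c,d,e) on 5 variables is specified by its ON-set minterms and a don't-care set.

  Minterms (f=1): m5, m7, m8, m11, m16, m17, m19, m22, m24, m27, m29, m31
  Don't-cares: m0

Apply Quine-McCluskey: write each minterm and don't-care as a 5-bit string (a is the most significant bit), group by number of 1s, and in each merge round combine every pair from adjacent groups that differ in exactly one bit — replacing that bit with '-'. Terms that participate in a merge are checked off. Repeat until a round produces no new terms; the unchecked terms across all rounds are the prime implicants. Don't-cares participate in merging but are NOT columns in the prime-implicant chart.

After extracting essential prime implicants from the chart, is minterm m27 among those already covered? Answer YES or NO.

[col 0] 00000*, 00101*, 00111*, 01000*, 01011*, 10000*, 10001*, 10011*, 10110, 11000*, 11011*, 11101*, 11111*
[col 1] -0000*, -1000*, -1011, 0-000*, 001-1, 1-000*, 1-011, 100-1, 1000-, 11-11, 111-1
[col 2] --000
Prime implicants: --000, -1011, 001-1, 1-011, 100-1, 1000-, 10110, 11-11, 111-1
PI chart (minterm → PIs covering it):
  5 | 001-1  (sole → essential)
  7 | 001-1  (sole → essential)
  8 | --000  (sole → essential)
  11 | -1011  (sole → essential)
  16 | --000,1000-
  17 | 100-1,1000-
  19 | 1-011,100-1
  22 | 10110  (sole → essential)
  24 | --000  (sole → essential)
  27 | -1011,1-011,11-11
  29 | 111-1  (sole → essential)
  31 | 11-11,111-1
Essential prime implicants: --000, -1011, 001-1, 10110, 111-1

YES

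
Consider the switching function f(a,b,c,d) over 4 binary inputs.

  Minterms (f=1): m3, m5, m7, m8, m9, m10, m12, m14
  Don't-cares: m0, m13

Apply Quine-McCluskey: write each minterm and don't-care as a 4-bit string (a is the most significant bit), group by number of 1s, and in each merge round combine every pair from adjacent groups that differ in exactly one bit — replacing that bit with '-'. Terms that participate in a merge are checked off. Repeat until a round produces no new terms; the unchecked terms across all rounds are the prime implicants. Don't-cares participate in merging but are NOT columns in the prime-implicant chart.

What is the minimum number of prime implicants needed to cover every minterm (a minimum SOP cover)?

[col 0] 0000*, 0011*, 0101*, 0111*, 1000*, 1001*, 1010*, 1100*, 1101*, 1110*
[col 1] -000, -101, 0-11, 01-1, 1-00*, 1-01*, 1-10*, 10-0*, 100-*, 11-0*, 110-*
[col 2] 1--0, 1-0-
Prime implicants: -000, -101, 0-11, 01-1, 1--0, 1-0-
PI chart (minterm → PIs covering it):
  3 | 0-11  (sole → essential)
  5 | -101,01-1
  7 | 0-11,01-1
  8 | -000,1--0,1-0-
  9 | 1-0-  (sole → essential)
  10 | 1--0  (sole → essential)
  12 | 1--0,1-0-
  14 | 1--0  (sole → essential)
Essential prime implicants: 0-11, 1--0, 1-0-
Petrick residual → -101
Minimum SOP uses 4 PIs: bc'd + a'cd + ad' + ac'

4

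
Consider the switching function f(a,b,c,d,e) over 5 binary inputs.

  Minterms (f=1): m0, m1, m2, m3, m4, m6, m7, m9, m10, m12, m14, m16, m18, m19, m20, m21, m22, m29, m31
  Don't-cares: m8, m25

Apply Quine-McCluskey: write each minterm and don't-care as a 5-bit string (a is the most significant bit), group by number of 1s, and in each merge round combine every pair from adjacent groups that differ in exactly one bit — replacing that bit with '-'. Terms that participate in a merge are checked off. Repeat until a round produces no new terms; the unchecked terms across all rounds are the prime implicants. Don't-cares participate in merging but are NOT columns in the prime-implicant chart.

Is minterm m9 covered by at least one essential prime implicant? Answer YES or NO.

NO

[col 0] 00000*, 00001*, 00010*, 00011*, 00100*, 00110*, 00111*, 01000*, 01001*, 01010*, 01100*, 01110*, 10000*, 10010*, 10011*, 10100*, 10101*, 10110*, 11001*, 11101*, 11111*
[col 1] -0000*, -0010*, -0011*, -0100*, -0110*, -1001, 0-000*, 0-001*, 0-010*, 0-100*, 0-110*, 00-00*, 00-10*, 00-11*, 000-0*, 000-1*, 0000-*, 0001-*, 001-0*, 0011-*, 01-00*, 01-10*, 010-0*, 0100-*, 011-0*, 1-101, 10-00*, 10-10*, 100-0*, 1001-*, 101-0*, 1010-, 11-01, 111-1
[col 2] -0-00*, -0-10*, -00-0*, -001-, -01-0*, 0--00*, 0--10*, 0-0-0*, 0-00-, 0-1-0*, 00--0*, 00-1-, 000--, 01--0*, 10--0*
[col 3] -0--0, 0---0
Prime implicants: -0--0, -001-, -1001, 0---0, 0-00-, 00-1-, 000--, 1-101, 1010-, 11-01, 111-1
PI chart (minterm → PIs covering it):
  0 | -0--0,0---0,0-00-,000--
  1 | 0-00-,000--
  2 | -0--0,-001-,0---0,00-1-,000--
  3 | -001-,00-1-,000--
  4 | -0--0,0---0
  6 | -0--0,0---0,00-1-
  7 | 00-1-  (sole → essential)
  9 | -1001,0-00-
  10 | 0---0  (sole → essential)
  12 | 0---0  (sole → essential)
  14 | 0---0  (sole → essential)
  16 | -0--0  (sole → essential)
  18 | -0--0,-001-
  19 | -001-  (sole → essential)
  20 | -0--0,1010-
  21 | 1-101,1010-
  22 | -0--0  (sole → essential)
  29 | 1-101,11-01,111-1
  31 | 111-1  (sole → essential)
Essential prime implicants: -0--0, -001-, 0---0, 00-1-, 111-1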